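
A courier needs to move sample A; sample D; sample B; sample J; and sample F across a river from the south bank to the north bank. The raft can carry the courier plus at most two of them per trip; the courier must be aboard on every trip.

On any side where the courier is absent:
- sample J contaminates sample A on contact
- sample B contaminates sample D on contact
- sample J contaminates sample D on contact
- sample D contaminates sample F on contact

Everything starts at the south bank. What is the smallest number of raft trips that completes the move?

5

Counting alone: the courier can take at most 2 across per trip to the north bank, so moving all 5 needs at least 3 loaded trips out, with a return between consecutive ones — at least 5 crossings.
The plan below uses exactly 5 crossings, so it is optimal:
1. Courier goes to the north bank with sample A and sample D.  [the south bank: sample B, sample F, sample J | the north bank: sample A, sample D]
2. Courier goes back to the south bank alone.  [the south bank: sample B, sample F, sample J | the north bank: sample A, sample D]
3. Courier goes to the north bank with sample B and sample F.  [the south bank: sample J | the north bank: sample A, sample B, sample D, sample F]
4. Courier goes back to the south bank with sample D.  [the south bank: sample D, sample J | the north bank: sample A, sample B, sample F]
5. Courier goes to the north bank with sample D and sample J.  [the south bank: — | the north bank: sample A, sample B, sample D, sample F, sample J]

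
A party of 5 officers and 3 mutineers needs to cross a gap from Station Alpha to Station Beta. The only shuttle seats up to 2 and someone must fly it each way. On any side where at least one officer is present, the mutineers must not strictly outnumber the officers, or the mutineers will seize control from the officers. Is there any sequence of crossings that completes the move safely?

Yes

1. 2 mutineers → Station Beta.  (Station Alpha: 5O 1M; Station Beta: 0O 2M)
2. 1 mutineer ← Station Alpha.  (Station Alpha: 5O 2M; Station Beta: 0O 1M)
3. 2 mutineers → Station Beta.  (Station Alpha: 5O 0M; Station Beta: 0O 3M)
4. 1 mutineer ← Station Alpha.  (Station Alpha: 5O 1M; Station Beta: 0O 2M)
5. 2 officers → Station Beta.  (Station Alpha: 3O 1M; Station Beta: 2O 2M)
6. 1 mutineer ← Station Alpha.  (Station Alpha: 3O 2M; Station Beta: 2O 1M)
7. 1 officer and 1 mutineer → Station Beta.  (Station Alpha: 2O 1M; Station Beta: 3O 2M)
8. 1 mutineer ← Station Alpha.  (Station Alpha: 2O 2M; Station Beta: 3O 1M)
9. 2 mutineers → Station Beta.  (Station Alpha: 2O 0M; Station Beta: 3O 3M)
10. 1 mutineer ← Station Alpha.  (Station Alpha: 2O 1M; Station Beta: 3O 2M)
11. 1 officer and 1 mutineer → Station Beta.  (Station Alpha: 1O 0M; Station Beta: 4O 3M)
12. 1 mutineer ← Station Alpha.  (Station Alpha: 1O 1M; Station Beta: 4O 2M)
13. 1 officer and 1 mutineer → Station Beta.  (Station Alpha: 0O 0M; Station Beta: 5O 3M)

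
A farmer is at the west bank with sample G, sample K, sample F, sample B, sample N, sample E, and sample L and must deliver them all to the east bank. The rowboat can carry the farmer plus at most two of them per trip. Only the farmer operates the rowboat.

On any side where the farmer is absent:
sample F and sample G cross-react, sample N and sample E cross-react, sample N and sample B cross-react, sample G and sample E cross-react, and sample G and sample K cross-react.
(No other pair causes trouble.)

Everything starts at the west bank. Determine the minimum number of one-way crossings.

Counting alone: the farmer can take at most 2 across per trip to the east bank, so moving all 7 needs at least 4 loaded trips out, with a return between consecutive ones — at least 7 crossings.
The safety rule pushes this higher. Following every safe sequence of crossings, the most of the 7 that can be at the east bank as the rowboat arrives there on crossing 7 is 6 — never all 7.
So no plan with fewer than 9 crossings exists, and this one achieves 9:
1. Farmer goes to the east bank with sample G and sample N.  [the west bank: sample B, sample E, sample F, sample K, sample L | the east bank: sample G, sample N]
2. Farmer goes back to the west bank alone.  [the west bank: sample B, sample E, sample F, sample K, sample L | the east bank: sample G, sample N]
3. Farmer goes to the east bank with sample K.  [the west bank: sample B, sample E, sample F, sample L | the east bank: sample G, sample K, sample N]
4. Farmer goes back to the west bank with sample G.  [the west bank: sample B, sample E, sample F, sample G, sample L | the east bank: sample K, sample N]
5. Farmer goes to the east bank with sample E and sample F.  [the west bank: sample B, sample G, sample L | the east bank: sample E, sample F, sample K, sample N]
6. Farmer goes back to the west bank with sample N.  [the west bank: sample B, sample G, sample L, sample N | the east bank: sample E, sample F, sample K]
7. Farmer goes to the east bank with sample B and sample L.  [the west bank: sample G, sample N | the east bank: sample B, sample E, sample F, sample K, sample L]
8. Farmer goes back to the west bank alone.  [the west bank: sample G, sample N | the east bank: sample B, sample E, sample F, sample K, sample L]
9. Farmer goes to the east bank with sample G and sample N.  [the west bank: — | the east bank: sample B, sample E, sample F, sample G, sample K, sample L, sample N]

9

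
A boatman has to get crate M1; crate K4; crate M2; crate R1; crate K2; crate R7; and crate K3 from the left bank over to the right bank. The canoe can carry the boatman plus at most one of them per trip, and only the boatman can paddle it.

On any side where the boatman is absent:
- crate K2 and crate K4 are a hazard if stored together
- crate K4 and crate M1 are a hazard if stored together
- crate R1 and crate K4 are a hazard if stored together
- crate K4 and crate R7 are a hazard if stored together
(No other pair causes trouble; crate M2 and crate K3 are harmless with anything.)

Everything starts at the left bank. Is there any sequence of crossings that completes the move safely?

Following every safe sequence of crossings from the start, the most of the 7 that can be at the right bank as the canoe arrives there on crossings 1, 3, 5, 7 is 1, 2, 3, 4 respectively; the best ever achieved is 4 of 7.
From crossing 9 on, no configuration arises that was not already reachable earlier: only 44 distinct safe configurations (who is on which side, and where the canoe is) can ever be reached, none of them has everyone across, and every continuation just revisits them. So no valid plan exists.

No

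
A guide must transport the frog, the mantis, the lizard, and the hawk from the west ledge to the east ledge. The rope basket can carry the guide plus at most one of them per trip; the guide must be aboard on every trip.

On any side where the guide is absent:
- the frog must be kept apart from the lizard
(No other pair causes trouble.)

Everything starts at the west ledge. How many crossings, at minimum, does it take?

Counting alone: the guide can take at most 1 across per trip to the east ledge, so moving all 4 needs at least 4 loaded trips out, with a return between consecutive ones — at least 7 crossings.
The plan below uses exactly 7 crossings, so it is optimal:
1. Guide goes to the east ledge with the frog.
2. Guide goes back to the west ledge alone.
3. Guide goes to the east ledge with the mantis.
4. Guide goes back to the west ledge alone.
5. Guide goes to the east ledge with the hawk.
6. Guide goes back to the west ledge alone.
7. Guide goes to the east ledge with the lizard.

7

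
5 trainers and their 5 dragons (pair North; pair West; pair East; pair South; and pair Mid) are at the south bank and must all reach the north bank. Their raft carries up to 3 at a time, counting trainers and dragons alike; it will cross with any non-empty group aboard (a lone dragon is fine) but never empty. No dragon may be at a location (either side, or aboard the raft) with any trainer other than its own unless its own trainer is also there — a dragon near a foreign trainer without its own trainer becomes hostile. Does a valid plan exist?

Yes

1. dragon North and trainer North cross → the north bank.
2. trainer North crosses ← the south bank.
3. dragon East, dragon South, and dragon West cross → the north bank.
4. dragon North crosses ← the south bank.
5. trainer East, trainer South, and trainer West cross → the north bank.
6. dragon West and trainer West cross ← the south bank.
7. trainer Mid, trainer North, and trainer West cross → the north bank.
8. dragon East crosses ← the south bank.
9. dragon North and dragon West cross → the north bank.
10. dragon North crosses ← the south bank.
11. dragon East, dragon Mid, and dragon North cross → the north bank.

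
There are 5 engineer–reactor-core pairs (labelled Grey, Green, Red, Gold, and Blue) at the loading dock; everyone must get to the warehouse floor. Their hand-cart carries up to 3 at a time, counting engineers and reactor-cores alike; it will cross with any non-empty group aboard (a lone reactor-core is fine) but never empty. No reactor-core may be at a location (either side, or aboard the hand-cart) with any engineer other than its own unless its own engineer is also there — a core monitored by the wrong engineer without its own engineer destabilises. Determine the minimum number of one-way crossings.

Counting alone: each trip to the warehouse floor takes at most 3 across and each return brings at least 1 back, so after t trips out (and t−1 returns) at most 3t − (t−1) of the 10 are across; that first reaches 10 at t = 5, so at least 9 crossings are needed.
The safety rule pushes this higher. Following every safe sequence of crossings, the most of the 10 that can be at the warehouse floor as the hand-cart arrives there on crossing 9 is 9 — never all 10.
So no plan with fewer than 11 crossings exists, and this one achieves 11:
1. engineer Grey and reactor-core Grey cross → the warehouse floor.
2. engineer Grey crosses ← the loading dock.
3. reactor-core Gold, reactor-core Green, and reactor-core Red cross → the warehouse floor.
4. reactor-core Grey crosses ← the loading dock.
5. engineer Gold, engineer Green, and engineer Red cross → the warehouse floor.
6. engineer Green and reactor-core Green cross ← the loading dock.
7. engineer Blue, engineer Green, and engineer Grey cross → the warehouse floor.
8. reactor-core Red crosses ← the loading dock.
9. reactor-core Green and reactor-core Grey cross → the warehouse floor.
10. reactor-core Grey crosses ← the loading dock.
11. reactor-core Blue, reactor-core Grey, and reactor-core Red cross → the warehouse floor.

11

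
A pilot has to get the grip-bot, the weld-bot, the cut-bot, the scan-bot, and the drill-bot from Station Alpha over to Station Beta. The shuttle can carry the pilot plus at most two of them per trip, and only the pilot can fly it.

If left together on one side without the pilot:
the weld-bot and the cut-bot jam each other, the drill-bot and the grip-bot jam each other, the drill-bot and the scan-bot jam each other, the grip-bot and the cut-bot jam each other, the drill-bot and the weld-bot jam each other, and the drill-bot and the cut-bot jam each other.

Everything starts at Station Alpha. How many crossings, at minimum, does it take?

7

Counting alone: the pilot can take at most 2 across per trip to Station Beta, so moving all 5 needs at least 3 loaded trips out, with a return between consecutive ones — at least 5 crossings.
The safety rule pushes this higher. Following every safe sequence of crossings, the most of the 5 that can be at Station Beta as the shuttle arrives there on crossing 5 is 4 — never all 5.
So no plan with fewer than 7 crossings exists, and this one achieves 7:
1. Pilot goes to Station Beta with the cut-bot and the drill-bot.
2. Pilot goes back to Station Alpha with the cut-bot.
3. Pilot goes to Station Beta with the grip-bot and the weld-bot.
4. Pilot goes back to Station Alpha with the drill-bot.
5. Pilot goes to Station Beta with the cut-bot and the scan-bot.
6. Pilot goes back to Station Alpha with the cut-bot.
7. Pilot goes to Station Beta with the cut-bot and the drill-bot.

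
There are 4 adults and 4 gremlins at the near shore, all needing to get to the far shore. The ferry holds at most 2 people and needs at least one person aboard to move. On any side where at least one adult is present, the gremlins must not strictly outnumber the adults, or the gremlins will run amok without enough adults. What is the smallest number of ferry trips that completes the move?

impossible

Following every safe sequence of crossings from the start, the most of the 8 that can be at the far shore as the ferry arrives there on crossings 1, 3, 5 is 2, 3, 4 respectively; the best ever achieved is 4 of 8.
From crossing 7 on, no configuration arises that was not already reachable earlier: only 11 distinct safe configurations (who is on which side, and where the ferry is) can ever be reached, none of them has everyone across, and every continuation just revisits them. They are: 0 adults + 0 gremlins across (ferry back at the start); 0 adults + 1 gremlin across (ferry there); 0 adults + 1 gremlin across (ferry back at the start); 0 adults + 2 gremlins across (ferry there); 0 adults + 2 gremlins across (ferry back at the start); 0 adults + 3 gremlins across (ferry there); 0 adults + 3 gremlins across (ferry back at the start); 0 adults + 4 gremlins across (ferry there); 1 adult + 1 gremlin across (ferry there); 1 adult + 1 gremlin across (ferry back at the start); 2 adults + 2 gremlins across (ferry there). So no valid plan exists.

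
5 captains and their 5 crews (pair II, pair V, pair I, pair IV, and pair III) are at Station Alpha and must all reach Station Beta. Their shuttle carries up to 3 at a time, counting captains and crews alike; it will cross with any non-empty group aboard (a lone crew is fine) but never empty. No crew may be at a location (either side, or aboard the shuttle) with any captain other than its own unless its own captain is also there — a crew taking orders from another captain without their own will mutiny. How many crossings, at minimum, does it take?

11

Counting alone: each trip to Station Beta takes at most 3 across and each return brings at least 1 back, so after t trips out (and t−1 returns) at most 3t − (t−1) of the 10 are across; that first reaches 10 at t = 5, so at least 9 crossings are needed.
The safety rule pushes this higher. Following every safe sequence of crossings, the most of the 10 that can be at Station Beta as the shuttle arrives there on crossing 9 is 9 — never all 10.
So no plan with fewer than 11 crossings exists, and this one achieves 11:
1. captain II and crew II cross → Station Beta.
2. captain II crosses ← Station Alpha.
3. crew I, crew IV, and crew V cross → Station Beta.
4. crew II crosses ← Station Alpha.
5. captain I, captain IV, and captain V cross → Station Beta.
6. captain V and crew V cross ← Station Alpha.
7. captain II, captain III, and captain V cross → Station Beta.
8. crew I crosses ← Station Alpha.
9. crew II and crew V cross → Station Beta.
10. crew II crosses ← Station Alpha.
11. crew I, crew II, and crew III cross → Station Beta.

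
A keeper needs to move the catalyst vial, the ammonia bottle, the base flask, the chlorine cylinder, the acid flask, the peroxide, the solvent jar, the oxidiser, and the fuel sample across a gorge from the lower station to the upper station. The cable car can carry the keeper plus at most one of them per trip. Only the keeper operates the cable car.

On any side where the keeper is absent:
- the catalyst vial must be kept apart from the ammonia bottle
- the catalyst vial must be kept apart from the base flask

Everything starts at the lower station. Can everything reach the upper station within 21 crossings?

Yes — this plan uses 19 crossings (≤ 21):
1. Keeper goes to the upper station with the catalyst vial.
2. Keeper goes back to the lower station alone.
3. Keeper goes to the upper station with the ammonia bottle.
4. Keeper goes back to the lower station with the catalyst vial.
5. Keeper goes to the upper station with the base flask.
6. Keeper goes back to the lower station alone.
7. Keeper goes to the upper station with the chlorine cylinder.
8. Keeper goes back to the lower station alone.
9. Keeper goes to the upper station with the acid flask.
10. Keeper goes back to the lower station alone.
11. Keeper goes to the upper station with the peroxide.
12. Keeper goes back to the lower station alone.
13. Keeper goes to the upper station with the solvent jar.
14. Keeper goes back to the lower station alone.
15. Keeper goes to the upper station with the oxidiser.
16. Keeper goes back to the lower station alone.
17. Keeper goes to the upper station with the fuel sample.
18. Keeper goes back to the lower station alone.
19. Keeper goes to the upper station with the catalyst vial.

Yes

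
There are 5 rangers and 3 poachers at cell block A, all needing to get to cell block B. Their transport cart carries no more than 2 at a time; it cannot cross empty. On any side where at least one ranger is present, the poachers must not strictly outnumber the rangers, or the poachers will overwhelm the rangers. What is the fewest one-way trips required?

13

Counting alone: each trip to cell block B takes at most 2 across and each return brings at least 1 back, so after t trips out (and t−1 returns) at most 2t − (t−1) of the 8 are across; that first reaches 8 at t = 7, so at least 13 crossings are needed.
The plan below uses exactly 13 crossings, so it is optimal:
1. 2 poachers → cell block B.  (cell block A: 5R 1P; cell block B: 0R 2P)
2. 1 poacher ← cell block A.  (cell block A: 5R 2P; cell block B: 0R 1P)
3. 2 poachers → cell block B.  (cell block A: 5R 0P; cell block B: 0R 3P)
4. 1 poacher ← cell block A.  (cell block A: 5R 1P; cell block B: 0R 2P)
5. 2 rangers → cell block B.  (cell block A: 3R 1P; cell block B: 2R 2P)
6. 1 poacher ← cell block A.  (cell block A: 3R 2P; cell block B: 2R 1P)
7. 1 ranger and 1 poacher → cell block B.  (cell block A: 2R 1P; cell block B: 3R 2P)
8. 1 poacher ← cell block A.  (cell block A: 2R 2P; cell block B: 3R 1P)
9. 2 poachers → cell block B.  (cell block A: 2R 0P; cell block B: 3R 3P)
10. 1 poacher ← cell block A.  (cell block A: 2R 1P; cell block B: 3R 2P)
11. 1 ranger and 1 poacher → cell block B.  (cell block A: 1R 0P; cell block B: 4R 3P)
12. 1 poacher ← cell block A.  (cell block A: 1R 1P; cell block B: 4R 2P)
13. 1 ranger and 1 poacher → cell block B.  (cell block A: 0R 0P; cell block B: 5R 3P)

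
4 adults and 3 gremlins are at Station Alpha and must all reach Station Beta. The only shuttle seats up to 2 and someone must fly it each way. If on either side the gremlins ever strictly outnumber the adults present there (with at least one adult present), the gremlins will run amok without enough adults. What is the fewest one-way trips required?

11

Counting alone: each trip to Station Beta takes at most 2 across and each return brings at least 1 back, so after t trips out (and t−1 returns) at most 2t − (t−1) of the 7 are across; that first reaches 7 at t = 6, so at least 11 crossings are needed.
The plan below uses exactly 11 crossings, so it is optimal:
1. 2 gremlins → Station Beta.  (Station Alpha: 4A 1G; Station Beta: 0A 2G)
2. 1 gremlin ← Station Alpha.  (Station Alpha: 4A 2G; Station Beta: 0A 1G)
3. 2 gremlins → Station Beta.  (Station Alpha: 4A 0G; Station Beta: 0A 3G)
4. 1 gremlin ← Station Alpha.  (Station Alpha: 4A 1G; Station Beta: 0A 2G)
5. 2 adults → Station Beta.  (Station Alpha: 2A 1G; Station Beta: 2A 2G)
6. 1 gremlin ← Station Alpha.  (Station Alpha: 2A 2G; Station Beta: 2A 1G)
7. 1 adult and 1 gremlin → Station Beta.  (Station Alpha: 1A 1G; Station Beta: 3A 2G)
8. 1 adult ← Station Alpha.  (Station Alpha: 2A 1G; Station Beta: 2A 2G)
9. 1 adult and 1 gremlin → Station Beta.  (Station Alpha: 1A 0G; Station Beta: 3A 3G)
10. 1 gremlin ← Station Alpha.  (Station Alpha: 1A 1G; Station Beta: 3A 2G)
11. 1 adult and 1 gremlin → Station Beta.  (Station Alpha: 0A 0G; Station Beta: 4A 3G)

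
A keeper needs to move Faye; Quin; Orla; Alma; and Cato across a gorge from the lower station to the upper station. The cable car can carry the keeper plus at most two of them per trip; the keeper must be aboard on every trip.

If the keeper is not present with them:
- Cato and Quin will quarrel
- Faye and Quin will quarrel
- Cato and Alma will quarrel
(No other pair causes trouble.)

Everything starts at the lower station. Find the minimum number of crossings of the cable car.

5

Counting alone: the keeper can take at most 2 across per trip to the upper station, so moving all 5 needs at least 3 loaded trips out, with a return between consecutive ones — at least 5 crossings.
The plan below uses exactly 5 crossings, so it is optimal:
1. Keeper goes to the upper station with Cato and Faye.
2. Keeper goes back to the lower station alone.
3. Keeper goes to the upper station with Orla.
4. Keeper goes back to the lower station alone.
5. Keeper goes to the upper station with Alma and Quin.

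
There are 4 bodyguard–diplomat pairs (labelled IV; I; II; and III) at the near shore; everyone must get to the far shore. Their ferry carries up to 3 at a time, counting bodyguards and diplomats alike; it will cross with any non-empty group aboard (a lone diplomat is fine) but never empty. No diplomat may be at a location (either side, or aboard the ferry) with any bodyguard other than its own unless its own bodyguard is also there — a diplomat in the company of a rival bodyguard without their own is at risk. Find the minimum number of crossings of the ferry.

9

Counting alone: each trip to the far shore takes at most 3 across and each return brings at least 1 back, so after t trips out (and t−1 returns) at most 3t − (t−1) of the 8 are across; that first reaches 8 at t = 4, so at least 7 crossings are needed.
The safety rule pushes this higher. Following every safe sequence of crossings, the most of the 8 that can be at the far shore as the ferry arrives there on crossing 7 is 7 — never all 8.
So no plan with fewer than 9 crossings exists, and this one achieves 9:
1. bodyguard IV and diplomat IV cross → the far shore.
2. bodyguard IV crosses ← the near shore.
3. bodyguard I, bodyguard IV, and diplomat I cross → the far shore.
4. bodyguard IV and diplomat IV cross ← the near shore.
5. bodyguard II, bodyguard III, and bodyguard IV cross → the far shore.
6. diplomat I crosses ← the near shore.
7. diplomat I and diplomat IV cross → the far shore.
8. diplomat IV crosses ← the near shore.
9. diplomat II, diplomat III, and diplomat IV cross → the far shore.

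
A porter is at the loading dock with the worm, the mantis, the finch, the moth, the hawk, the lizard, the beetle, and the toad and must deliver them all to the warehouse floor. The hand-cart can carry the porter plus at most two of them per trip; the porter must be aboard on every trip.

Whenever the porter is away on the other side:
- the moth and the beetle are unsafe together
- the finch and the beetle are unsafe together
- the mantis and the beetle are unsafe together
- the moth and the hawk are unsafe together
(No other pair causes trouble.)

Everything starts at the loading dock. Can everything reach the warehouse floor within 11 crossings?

Yes — this plan uses 9 crossings (≤ 11):
1. Porter goes to the warehouse floor with the beetle and the moth.
2. Porter goes back to the loading dock with the moth.
3. Porter goes to the warehouse floor with the moth and the worm.
4. Porter goes back to the loading dock with the beetle.
5. Porter goes to the warehouse floor with the finch and the mantis.
6. Porter goes back to the loading dock alone.
7. Porter goes to the warehouse floor with the lizard and the toad.
8. Porter goes back to the loading dock alone.
9. Porter goes to the warehouse floor with the beetle and the hawk.

Yes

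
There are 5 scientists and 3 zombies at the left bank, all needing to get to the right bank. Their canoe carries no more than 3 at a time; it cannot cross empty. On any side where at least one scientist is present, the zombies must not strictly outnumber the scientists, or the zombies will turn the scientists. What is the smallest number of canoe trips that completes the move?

7

Counting alone: each trip to the right bank takes at most 3 across and each return brings at least 1 back, so after t trips out (and t−1 returns) at most 3t − (t−1) of the 8 are across; that first reaches 8 at t = 4, so at least 7 crossings are needed.
The plan below uses exactly 7 crossings, so it is optimal:
1. 2 zombies → the right bank.  (the left bank: 5S 1Z; the right bank: 0S 2Z)
2. 1 zombie ← the left bank.  (the left bank: 5S 2Z; the right bank: 0S 1Z)
3. 2 scientists and 1 zombie → the right bank.  (the left bank: 3S 1Z; the right bank: 2S 2Z)
4. 1 zombie ← the left bank.  (the left bank: 3S 2Z; the right bank: 2S 1Z)
5. 1 scientist and 2 zombies → the right bank.  (the left bank: 2S 0Z; the right bank: 3S 3Z)
6. 1 zombie ← the left bank.  (the left bank: 2S 1Z; the right bank: 3S 2Z)
7. 2 scientists and 1 zombie → the right bank.  (the left bank: 0S 0Z; the right bank: 5S 3Z)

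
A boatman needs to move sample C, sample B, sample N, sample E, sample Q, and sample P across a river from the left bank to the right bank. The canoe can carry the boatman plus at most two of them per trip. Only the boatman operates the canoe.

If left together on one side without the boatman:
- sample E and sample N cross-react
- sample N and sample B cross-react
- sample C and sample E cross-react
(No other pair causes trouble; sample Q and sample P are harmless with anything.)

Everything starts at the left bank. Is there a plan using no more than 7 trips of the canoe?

Yes — this plan uses 5 crossings (≤ 7):
1. Boatman goes to the right bank with sample C and sample N.
2. Boatman goes back to the left bank alone.
3. Boatman goes to the right bank with sample P and sample Q.
4. Boatman goes back to the left bank alone.
5. Boatman goes to the right bank with sample B and sample E.

Yes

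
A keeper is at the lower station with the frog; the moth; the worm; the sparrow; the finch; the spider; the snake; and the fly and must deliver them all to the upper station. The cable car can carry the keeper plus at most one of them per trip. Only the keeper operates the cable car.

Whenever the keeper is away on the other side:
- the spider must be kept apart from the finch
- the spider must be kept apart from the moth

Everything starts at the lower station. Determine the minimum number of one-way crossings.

Counting alone: the keeper can take at most 1 across per trip to the upper station, so moving all 8 needs at least 8 loaded trips out, with a return between consecutive ones — at least 15 crossings.
The safety rule pushes this higher. Following every safe sequence of crossings, the most of the 8 that can be at the upper station as the cable car arrives there on crossing 15 is 7 — never all 8.
So no plan with fewer than 17 crossings exists, and this one achieves 17:
1. Keeper goes to the upper station with the spider.
2. Keeper goes back to the lower station alone.
3. Keeper goes to the upper station with the frog.
4. Keeper goes back to the lower station alone.
5. Keeper goes to the upper station with the moth.
6. Keeper goes back to the lower station with the spider.
7. Keeper goes to the upper station with the finch.
8. Keeper goes back to the lower station alone.
9. Keeper goes to the upper station with the worm.
10. Keeper goes back to the lower station alone.
11. Keeper goes to the upper station with the sparrow.
12. Keeper goes back to the lower station alone.
13. Keeper goes to the upper station with the snake.
14. Keeper goes back to the lower station alone.
15. Keeper goes to the upper station with the fly.
16. Keeper goes back to the lower station alone.
17. Keeper goes to the upper station with the spider.

17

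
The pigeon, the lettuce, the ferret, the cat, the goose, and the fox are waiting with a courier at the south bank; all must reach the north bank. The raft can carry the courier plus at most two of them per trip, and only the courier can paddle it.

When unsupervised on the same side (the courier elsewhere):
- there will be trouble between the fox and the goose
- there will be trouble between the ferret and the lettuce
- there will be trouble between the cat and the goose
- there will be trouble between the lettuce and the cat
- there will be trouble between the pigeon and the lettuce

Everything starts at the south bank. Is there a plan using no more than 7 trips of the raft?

Yes — this plan uses 7 crossings (≤ 7):
1. Courier goes to the north bank with the goose and the lettuce.  [the south bank: the cat, the ferret, the fox, the pigeon | the north bank: the goose, the lettuce]
2. Courier goes back to the south bank alone.  [the south bank: the cat, the ferret, the fox, the pigeon | the north bank: the goose, the lettuce]
3. Courier goes to the north bank with the ferret and the pigeon.  [the south bank: the cat, the fox | the north bank: the ferret, the goose, the lettuce, the pigeon]
4. Courier goes back to the south bank with the lettuce.  [the south bank: the cat, the fox, the lettuce | the north bank: the ferret, the goose, the pigeon]
5. Courier goes to the north bank with the cat and the fox.  [the south bank: the lettuce | the north bank: the cat, the ferret, the fox, the goose, the pigeon]
6. Courier goes back to the south bank with the goose.  [the south bank: the goose, the lettuce | the north bank: the cat, the ferret, the fox, the pigeon]
7. Courier goes to the north bank with the goose and the lettuce.  [the south bank: — | the north bank: the cat, the ferret, the fox, the goose, the lettuce, the pigeon]

Yes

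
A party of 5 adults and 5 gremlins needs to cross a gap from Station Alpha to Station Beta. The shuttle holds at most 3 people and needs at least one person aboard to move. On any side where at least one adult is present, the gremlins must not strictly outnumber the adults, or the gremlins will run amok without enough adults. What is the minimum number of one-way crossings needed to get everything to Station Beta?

11

Counting alone: each trip to Station Beta takes at most 3 across and each return brings at least 1 back, so after t trips out (and t−1 returns) at most 3t − (t−1) of the 10 are across; that first reaches 10 at t = 5, so at least 9 crossings are needed.
The safety rule pushes this higher. Following every safe sequence of crossings, the most of the 10 that can be at Station Beta as the shuttle arrives there on crossing 9 is 9 — never all 10.
So no plan with fewer than 11 crossings exists, and this one achieves 11:
1. 2 gremlins → Station Beta.  (Station Alpha: 5A 3G; Station Beta: 0A 2G)
2. 1 gremlin ← Station Alpha.  (Station Alpha: 5A 4G; Station Beta: 0A 1G)
3. 3 gremlins → Station Beta.  (Station Alpha: 5A 1G; Station Beta: 0A 4G)
4. 1 gremlin ← Station Alpha.  (Station Alpha: 5A 2G; Station Beta: 0A 3G)
5. 3 adults → Station Beta.  (Station Alpha: 2A 2G; Station Beta: 3A 3G)
6. 1 adult and 1 gremlin ← Station Alpha.  (Station Alpha: 3A 3G; Station Beta: 2A 2G)
7. 3 adults → Station Beta.  (Station Alpha: 0A 3G; Station Beta: 5A 2G)
8. 1 gremlin ← Station Alpha.  (Station Alpha: 0A 4G; Station Beta: 5A 1G)
9. 2 gremlins → Station Beta.  (Station Alpha: 0A 2G; Station Beta: 5A 3G)
10. 1 gremlin ← Station Alpha.  (Station Alpha: 0A 3G; Station Beta: 5A 2G)
11. 3 gremlins → Station Beta.  (Station Alpha: 0A 0G; Station Beta: 5A 5G)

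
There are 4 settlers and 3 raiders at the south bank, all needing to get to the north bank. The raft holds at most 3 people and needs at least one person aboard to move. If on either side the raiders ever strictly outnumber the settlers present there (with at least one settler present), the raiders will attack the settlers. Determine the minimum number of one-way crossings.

Counting alone: each trip to the north bank takes at most 3 across and each return brings at least 1 back, so after t trips out (and t−1 returns) at most 3t − (t−1) of the 7 are across; that first reaches 7 at t = 3, so at least 5 crossings are needed.
The plan below uses exactly 5 crossings, so it is optimal:
1. 3 raiders → the north bank.  (the south bank: 4S 0R; the north bank: 0S 3R)
2. 1 raider ← the south bank.  (the south bank: 4S 1R; the north bank: 0S 2R)
3. 3 settlers → the north bank.  (the south bank: 1S 1R; the north bank: 3S 2R)
4. 1 settler ← the south bank.  (the south bank: 2S 1R; the north bank: 2S 2R)
5. 2 settlers and 1 raider → the north bank.  (the south bank: 0S 0R; the north bank: 4S 3R)

5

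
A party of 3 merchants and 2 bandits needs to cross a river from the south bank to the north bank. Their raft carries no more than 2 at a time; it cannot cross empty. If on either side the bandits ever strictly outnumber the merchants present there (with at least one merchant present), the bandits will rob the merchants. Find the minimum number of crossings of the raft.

Counting alone: each trip to the north bank takes at most 2 across and each return brings at least 1 back, so after t trips out (and t−1 returns) at most 2t − (t−1) of the 5 are across; that first reaches 5 at t = 4, so at least 7 crossings are needed.
The plan below uses exactly 7 crossings, so it is optimal:
1. 2 bandits → the north bank.  (the south bank: 3M 0B; the north bank: 0M 2B)
2. 1 bandit ← the south bank.  (the south bank: 3M 1B; the north bank: 0M 1B)
3. 2 merchants → the north bank.  (the south bank: 1M 1B; the north bank: 2M 1B)
4. 1 merchant ← the south bank.  (the south bank: 2M 1B; the north bank: 1M 1B)
5. 1 merchant and 1 bandit → the north bank.  (the south bank: 1M 0B; the north bank: 2M 2B)
6. 1 bandit ← the south bank.  (the south bank: 1M 1B; the north bank: 2M 1B)
7. 1 merchant and 1 bandit → the north bank.  (the south bank: 0M 0B; the north bank: 3M 2B)

7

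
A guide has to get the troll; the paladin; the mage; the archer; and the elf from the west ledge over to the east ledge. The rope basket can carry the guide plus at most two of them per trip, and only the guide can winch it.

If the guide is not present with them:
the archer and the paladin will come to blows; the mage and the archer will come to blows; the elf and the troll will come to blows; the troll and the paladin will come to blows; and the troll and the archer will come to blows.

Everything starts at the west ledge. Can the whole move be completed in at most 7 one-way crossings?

Yes — this plan uses 7 crossings (≤ 7):
1. Guide goes to the east ledge with the archer and the troll.  [the west ledge: the elf, the mage, the paladin | the east ledge: the archer, the troll]
2. Guide goes back to the west ledge with the troll.  [the west ledge: the elf, the mage, the paladin, the troll | the east ledge: the archer]
3. Guide goes to the east ledge with the mage and the troll.  [the west ledge: the elf, the paladin | the east ledge: the archer, the mage, the troll]
4. Guide goes back to the west ledge with the archer.  [the west ledge: the archer, the elf, the paladin | the east ledge: the mage, the troll]
5. Guide goes to the east ledge with the elf and the paladin.  [the west ledge: the archer | the east ledge: the elf, the mage, the paladin, the troll]
6. Guide goes back to the west ledge with the troll.  [the west ledge: the archer, the troll | the east ledge: the elf, the mage, the paladin]
7. Guide goes to the east ledge with the archer and the troll.  [the west ledge: — | the east ledge: the archer, the elf, the mage, the paladin, the troll]

Yes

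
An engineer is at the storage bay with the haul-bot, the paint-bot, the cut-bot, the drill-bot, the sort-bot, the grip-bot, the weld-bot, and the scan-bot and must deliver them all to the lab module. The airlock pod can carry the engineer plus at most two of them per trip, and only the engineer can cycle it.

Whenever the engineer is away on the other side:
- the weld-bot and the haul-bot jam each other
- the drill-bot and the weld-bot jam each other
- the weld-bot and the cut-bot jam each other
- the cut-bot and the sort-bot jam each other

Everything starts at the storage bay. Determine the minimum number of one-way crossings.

Counting alone: the engineer can take at most 2 across per trip to the lab module, so moving all 8 needs at least 4 loaded trips out, with a return between consecutive ones — at least 7 crossings.
The safety rule pushes this higher. Following every safe sequence of crossings, the most of the 8 that can be at the lab module as the airlock pod arrives there on crossing 7 is 7 — never all 8.
So no plan with fewer than 9 crossings exists, and this one achieves 9:
1. Engineer goes to the lab module with the cut-bot and the weld-bot.  [the storage bay: the drill-bot, the grip-bot, the haul-bot, the paint-bot, the scan-bot, the sort-bot | the lab module: the cut-bot, the weld-bot]
2. Engineer goes back to the storage bay with the cut-bot.  [the storage bay: the cut-bot, the drill-bot, the grip-bot, the haul-bot, the paint-bot, the scan-bot, the sort-bot | the lab module: the weld-bot]
3. Engineer goes to the lab module with the cut-bot and the haul-bot.  [the storage bay: the drill-bot, the grip-bot, the paint-bot, the scan-bot, the sort-bot | the lab module: the cut-bot, the haul-bot, the weld-bot]
4. Engineer goes back to the storage bay with the weld-bot.  [the storage bay: the drill-bot, the grip-bot, the paint-bot, the scan-bot, the sort-bot, the weld-bot | the lab module: the cut-bot, the haul-bot]
5. Engineer goes to the lab module with the drill-bot and the paint-bot.  [the storage bay: the grip-bot, the scan-bot, the sort-bot, the weld-bot | the lab module: the cut-bot, the drill-bot, the haul-bot, the paint-bot]
6. Engineer goes back to the storage bay alone.  [the storage bay: the grip-bot, the scan-bot, the sort-bot, the weld-bot | the lab module: the cut-bot, the drill-bot, the haul-bot, the paint-bot]
7. Engineer goes to the lab module with the grip-bot and the scan-bot.  [the storage bay: the sort-bot, the weld-bot | the lab module: the cut-bot, the drill-bot, the grip-bot, the haul-bot, the paint-bot, the scan-bot]
8. Engineer goes back to the storage bay alone.  [the storage bay: the sort-bot, the weld-bot | the lab module: the cut-bot, the drill-bot, the grip-bot, the haul-bot, the paint-bot, the scan-bot]
9. Engineer goes to the lab module with the sort-bot and the weld-bot.  [the storage bay: — | the lab module: the cut-bot, the drill-bot, the grip-bot, the haul-bot, the paint-bot, the scan-bot, the sort-bot, the weld-bot]

9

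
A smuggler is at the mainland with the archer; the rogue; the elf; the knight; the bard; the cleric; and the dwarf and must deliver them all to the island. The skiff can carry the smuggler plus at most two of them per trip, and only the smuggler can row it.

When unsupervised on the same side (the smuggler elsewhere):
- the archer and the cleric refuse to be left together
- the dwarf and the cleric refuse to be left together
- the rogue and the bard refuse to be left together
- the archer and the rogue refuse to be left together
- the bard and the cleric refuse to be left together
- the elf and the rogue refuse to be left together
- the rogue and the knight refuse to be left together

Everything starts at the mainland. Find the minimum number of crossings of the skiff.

9

Counting alone: the smuggler can take at most 2 across per trip to the island, so moving all 7 needs at least 4 loaded trips out, with a return between consecutive ones — at least 7 crossings.
The safety rule pushes this higher. Following every safe sequence of crossings, the most of the 7 that can be at the island as the skiff arrives there on crossing 7 is 6 — never all 7.
So no plan with fewer than 9 crossings exists, and this one achieves 9:
1. Smuggler goes to the island with the cleric and the rogue.
2. Smuggler goes back to the mainland alone.
3. Smuggler goes to the island with the dwarf.
4. Smuggler goes back to the mainland with the cleric.
5. Smuggler goes to the island with the archer and the bard.
6. Smuggler goes back to the mainland with the rogue.
7. Smuggler goes to the island with the elf and the knight.
8. Smuggler goes back to the mainland alone.
9. Smuggler goes to the island with the cleric and the rogue.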